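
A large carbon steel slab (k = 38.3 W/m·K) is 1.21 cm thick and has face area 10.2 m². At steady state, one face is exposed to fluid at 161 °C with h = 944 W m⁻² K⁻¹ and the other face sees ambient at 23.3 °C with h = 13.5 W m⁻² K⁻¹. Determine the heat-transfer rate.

Q = 18600 W

Resistance network (inner→outer):
  R_conv,in = 1/(hA) = 1/(944·10.2) = 1.039×10^-4 K/W
  R_carbon steel = L/(kA) = 0.0121/(38.3·10.2) = 3.097×10^-5 K/W
  R_conv,out = 1/(hA) = 1/(13.5·10.2) = 0.007262 K/W
ΣR = 1.039×10^-4 + 3.097×10^-5 + 0.007262 = 0.007397 K/W
Q = ΔT/ΣR = (161 °C − 23.3 °C)/0.007397 = 18600 W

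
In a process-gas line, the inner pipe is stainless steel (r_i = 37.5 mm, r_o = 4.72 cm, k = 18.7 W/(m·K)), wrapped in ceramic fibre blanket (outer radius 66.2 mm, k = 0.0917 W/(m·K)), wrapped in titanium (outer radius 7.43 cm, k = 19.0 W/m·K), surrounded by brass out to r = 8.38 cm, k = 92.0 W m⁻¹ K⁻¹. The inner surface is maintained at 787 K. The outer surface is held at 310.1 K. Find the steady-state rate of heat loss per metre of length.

Resistance network (inner→outer):
  R'_stainless steel = ln(0.0472/0.0375)/(2πk) = 0.2301/(2π·18.7) = 0.001958 m·K/W
  R'_ceramic fibre blanket = ln(0.0662/0.0472)/(2πk) = 0.3383/(2π·0.0917) = 0.5871 m·K/W
  R'_titanium = ln(0.0743/0.0662)/(2πk) = 0.1154/(2π·19.0) = 9.669×10^-4 m·K/W
  R'_brass = ln(0.0838/0.0743)/(2πk) = 0.1203/(2π·92.0) = 2.082×10^-4 m·K/W
ΣR = 0.001958 + 0.5871 + 9.669×10^-4 + 2.082×10^-4 = 0.5902 m·K/W
Q' = ΔT/ΣR = (787 K − 310.1 K)/0.5902 = 808 W/m

Q' = 808 W/m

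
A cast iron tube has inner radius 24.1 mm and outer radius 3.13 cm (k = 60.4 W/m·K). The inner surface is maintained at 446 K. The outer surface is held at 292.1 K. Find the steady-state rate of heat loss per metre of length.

Q' = 223 kW/m

Q' = 2πk·ΔT/ln(r₂/r₁) = 2π × 60.4 × 153.9 / ln(0.0313/0.0241) = 2.23×10^5 W/m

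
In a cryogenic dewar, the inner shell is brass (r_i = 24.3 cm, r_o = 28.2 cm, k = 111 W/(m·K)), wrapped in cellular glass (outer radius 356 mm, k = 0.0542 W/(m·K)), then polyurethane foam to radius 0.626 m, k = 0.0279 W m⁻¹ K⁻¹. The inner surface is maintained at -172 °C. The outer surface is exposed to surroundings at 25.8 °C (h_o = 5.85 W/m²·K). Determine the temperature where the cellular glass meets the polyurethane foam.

Treat each layer as a resistance in series:
  R_brass = (1/0.243 − 1/0.282)/(4πk) = 0.5691/(4π·111) = 4.080×10^-4 K/W
  R_cellular glass = (1/0.282 − 1/0.356)/(4πk) = 0.7371/(4π·0.0542) = 1.082 K/W
  R_polyurethane foam = (1/0.356 − 1/0.626)/(4πk) = 1.212/(4π·0.0279) = 3.456 K/W
  R_conv,out = 1/(4πr²h) = 1/(4π·0.626²·5.85) = 0.03471 K/W
ΣR = 4.080×10^-4 + 1.082 + 3.456 + 0.03471 = 4.573 K/W
Q = ΔT/ΣR = (-172 °C − 25.8 °C)/4.573 = -43.25 W
From the inner boundary to the cellular glass/polyurethane foam interface, ΣR_partial = 1.082 K/W.
T_interface = T_in − Q·ΣR_partial = -172 °C − (-43.25)(1.082) = -125 °C

T = -125 °C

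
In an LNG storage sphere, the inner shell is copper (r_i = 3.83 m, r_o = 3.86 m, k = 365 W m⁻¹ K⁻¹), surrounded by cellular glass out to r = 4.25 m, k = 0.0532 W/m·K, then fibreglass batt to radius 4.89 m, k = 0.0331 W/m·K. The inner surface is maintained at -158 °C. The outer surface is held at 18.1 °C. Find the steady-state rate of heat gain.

Resistance network (inner→outer):
  R_copper = (1/3.83 − 1/3.86)/(4πk) = 0.002029/(4π·365) = 4.424×10^-7 K/W
  R_cellular glass = (1/3.86 − 1/4.25)/(4πk) = 0.02377/(4π·0.0532) = 0.03556 K/W
  R_fibreglass batt = (1/4.25 − 1/4.89)/(4πk) = 0.03080/(4π·0.0331) = 0.07404 K/W
ΣR = 4.424×10^-7 + 0.03556 + 0.07404 = 0.1096 K/W
Q = ΔT/ΣR = (-158 °C − 18.1 °C)/0.1096 = -1610 W
(Negative Q ⇒ heat flows inward; heat gain = 1610 W.)

Q = 1610 W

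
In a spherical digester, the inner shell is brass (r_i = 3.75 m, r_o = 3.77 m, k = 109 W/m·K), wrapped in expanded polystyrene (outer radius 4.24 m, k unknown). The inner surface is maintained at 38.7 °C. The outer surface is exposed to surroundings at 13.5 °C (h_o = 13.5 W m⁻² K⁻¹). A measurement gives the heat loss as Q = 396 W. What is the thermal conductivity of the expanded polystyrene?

k = 0.0370 W/m·K

ΣR = ΔT/Q = |38.7 − 13.5|/396 = 0.06364 K/W
Known resistances:
  R_brass = (1/3.75 − 1/3.77)/(4πk) = 0.001415/(4π·109) = 1.033×10^-6 K/W
  R_conv,out = 1/(4πr²h) = 1/(4π·4.24²·13.5) = 3.279×10^-4 K/W
R_expanded polystyrene = ΣR − ΣR_known = 0.06364 − 3.289×10^-4 = 0.06331 K/W
(1/r₁−1/r₂)/(4πk) = 0.06331 ⇒ k = 0.02940/(4π·0.06331) = 0.0370 W/m·K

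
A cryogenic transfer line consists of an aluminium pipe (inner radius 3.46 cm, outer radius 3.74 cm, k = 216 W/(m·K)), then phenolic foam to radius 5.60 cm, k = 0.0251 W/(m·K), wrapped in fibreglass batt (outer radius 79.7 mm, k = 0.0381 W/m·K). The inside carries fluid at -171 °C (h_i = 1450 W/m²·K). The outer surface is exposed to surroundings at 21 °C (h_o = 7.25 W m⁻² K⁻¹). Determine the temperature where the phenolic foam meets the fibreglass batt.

T = -56.9 °C

Resistance network (inner→outer):
  R'_conv,in = 1/(2πr h) = 1/(2π·0.0346·1450) = 0.003172 m·K/W
  R'_aluminium = ln(0.0374/0.0346)/(2πk) = 0.07782/(2π·216) = 5.734×10^-5 m·K/W
  R'_phenolic foam = ln(0.0560/0.0374)/(2πk) = 0.4037/(2π·0.0251) = 2.560 m·K/W
  R'_fibreglass batt = ln(0.0797/0.0560)/(2πk) = 0.3529/(2π·0.0381) = 1.474 m·K/W
  R'_conv,out = 1/(2πr h) = 1/(2π·0.0797·7.25) = 0.2754 m·K/W
ΣR = 0.003172 + 5.734×10^-5 + 2.560 + 1.474 + 0.2754 = 4.313 m·K/W
Q' = ΔT/ΣR = (-171 °C − 21 °C)/4.313 = -44.52 W/m
From the inner boundary to the phenolic foam/fibreglass batt interface, ΣR_partial = 2.563 m·K/W.
T_interface = T_in − Q'·ΣR_partial = -171 °C − (-44.52)(2.563) = -56.9 °C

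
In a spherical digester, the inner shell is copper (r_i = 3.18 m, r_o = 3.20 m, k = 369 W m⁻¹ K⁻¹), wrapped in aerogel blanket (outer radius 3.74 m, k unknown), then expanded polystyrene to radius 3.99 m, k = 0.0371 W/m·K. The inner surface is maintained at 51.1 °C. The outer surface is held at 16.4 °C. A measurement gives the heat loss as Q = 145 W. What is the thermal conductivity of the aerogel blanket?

k = 0.0177 W/m·K

ΣR = ΔT/Q = |51.1 − 16.4|/145 = 0.2393 K/W
Known resistances:
  R_copper = (1/3.18 − 1/3.20)/(4πk) = 0.001965/(4π·369) = 4.239×10^-7 K/W
  R_expanded polystyrene = (1/3.74 − 1/3.99)/(4πk) = 0.01675/(4π·0.0371) = 0.03593 K/W
R_aerogel blanket = ΣR − ΣR_known = 0.2393 − 0.03593 = 0.2034 K/W
(1/r₁−1/r₂)/(4πk) = 0.2034 ⇒ k = 0.04512/(4π·0.2034) = 0.0177 W/m·K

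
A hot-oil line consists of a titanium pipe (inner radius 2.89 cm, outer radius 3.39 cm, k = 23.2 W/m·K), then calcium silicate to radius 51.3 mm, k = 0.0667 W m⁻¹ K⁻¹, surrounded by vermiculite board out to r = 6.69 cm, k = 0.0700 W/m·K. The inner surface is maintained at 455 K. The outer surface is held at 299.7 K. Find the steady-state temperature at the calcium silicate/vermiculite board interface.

Resistance network (inner→outer):
  R'_titanium = ln(0.0339/0.0289)/(2πk) = 0.1596/(2π·23.2) = 0.001095 m·K/W
  R'_calcium silicate = ln(0.0513/0.0339)/(2πk) = 0.4143/(2π·0.0667) = 0.9885 m·K/W
  R'_vermiculite board = ln(0.0669/0.0513)/(2πk) = 0.2655/(2π·0.0700) = 0.6037 m·K/W
ΣR = 0.001095 + 0.9885 + 0.6037 = 1.593 m·K/W
Q' = ΔT/ΣR = (455 K − 299.7 K)/1.593 = 97.49 W/m
From the inner boundary to the calcium silicate/vermiculite board interface, ΣR_partial = 0.9896 m·K/W.
T_interface = T_in − Q'·ΣR_partial = 455 K − (97.49)(0.9896) = 358.5 K

T = 358.5 K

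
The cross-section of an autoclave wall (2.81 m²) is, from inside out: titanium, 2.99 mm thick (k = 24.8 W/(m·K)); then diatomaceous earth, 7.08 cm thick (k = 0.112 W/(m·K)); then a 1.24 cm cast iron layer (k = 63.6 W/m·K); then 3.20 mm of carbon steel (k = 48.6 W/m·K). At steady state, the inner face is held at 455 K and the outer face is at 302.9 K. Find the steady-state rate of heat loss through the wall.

Treat each layer as a resistance in series:
  R_titanium = L/(kA) = 0.00299/(24.8·2.81) = 4.291×10^-5 K/W
  R_diatomaceous earth = L/(kA) = 0.0708/(0.112·2.81) = 0.2250 K/W
  R_cast iron = L/(kA) = 0.0124/(63.6·2.81) = 6.938×10^-5 K/W
  R_carbon steel = L/(kA) = 0.00320/(48.6·2.81) = 2.343×10^-5 K/W
ΣR = 4.291×10^-5 + 0.2250 + 6.938×10^-5 + 2.343×10^-5 = 0.2251 K/W
Q = ΔT/ΣR = (455 K − 302.9 K)/0.2251 = 676 W

Q = 676 W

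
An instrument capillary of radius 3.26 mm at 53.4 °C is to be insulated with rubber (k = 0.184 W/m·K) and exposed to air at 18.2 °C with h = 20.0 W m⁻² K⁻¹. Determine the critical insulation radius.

r_cr = 0.920 cm

For a cylinder, r_cr = k_ins/h = 0.184/20.0 = 0.00920 m = 0.920 cm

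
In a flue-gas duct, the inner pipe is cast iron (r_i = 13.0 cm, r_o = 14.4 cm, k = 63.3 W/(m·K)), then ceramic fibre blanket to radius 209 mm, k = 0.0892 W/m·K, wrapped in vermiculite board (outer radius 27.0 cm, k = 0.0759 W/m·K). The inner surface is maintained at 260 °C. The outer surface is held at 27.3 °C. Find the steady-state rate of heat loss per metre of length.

Treat each layer as a resistance in series:
  R'_cast iron = ln(0.144/0.130)/(2πk) = 0.1023/(2π·63.3) = 2.572×10^-4 m·K/W
  R'_ceramic fibre blanket = ln(0.209/0.144)/(2πk) = 0.3725/(2π·0.0892) = 0.6647 m·K/W
  R'_vermiculite board = ln(0.270/0.209)/(2πk) = 0.2561/(2π·0.0759) = 0.5370 m·K/W
ΣR = 2.572×10^-4 + 0.6647 + 0.5370 = 1.202 m·K/W
Q' = ΔT/ΣR = (260 °C − 27.3 °C)/1.202 = 194 W/m

Q' = 194 W/m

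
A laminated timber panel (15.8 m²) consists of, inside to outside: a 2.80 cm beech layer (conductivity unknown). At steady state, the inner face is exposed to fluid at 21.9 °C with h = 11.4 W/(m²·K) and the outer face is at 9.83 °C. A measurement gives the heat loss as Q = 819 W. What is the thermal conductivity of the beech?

ΣR = ΔT/Q = |21.9 − 9.83|/819 = 0.01474 K/W
Known resistances:
  R_conv,in = 1/(hA) = 1/(11.4·15.8) = 0.005552 K/W
R_beech = ΣR − ΣR_known = 0.01474 − 0.005552 = 0.009188 K/W
L/(kA) = 0.009188 ⇒ k = 0.0280/(0.009188·15.8) = 0.193 W/m·K

k = 0.193 W/m·K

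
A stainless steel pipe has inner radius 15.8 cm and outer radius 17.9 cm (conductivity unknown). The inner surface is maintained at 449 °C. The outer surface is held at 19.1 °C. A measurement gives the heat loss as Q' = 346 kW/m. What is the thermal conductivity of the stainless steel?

k = 16.0 W/m·K

ΣR = ΔT/Q' = |449 − 19.1|/3.46×10^5 = 0.001242 m·K/W
ln(r₂/r₁)/(2πk) = 0.001242 ⇒ k = 0.1248/(2π·0.001242) = 16.0 W/m·K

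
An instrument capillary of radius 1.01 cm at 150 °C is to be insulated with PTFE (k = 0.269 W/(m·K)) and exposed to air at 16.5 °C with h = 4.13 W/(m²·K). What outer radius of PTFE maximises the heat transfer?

r_cr = 6.51 cm

For a cylinder, r_cr = k_ins/h = 0.269/4.13 = 0.0651 m = 6.51 cm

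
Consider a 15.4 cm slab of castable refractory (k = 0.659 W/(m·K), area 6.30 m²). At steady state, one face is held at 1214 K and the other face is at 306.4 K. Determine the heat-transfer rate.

Q = 24500 W

Q = kA·ΔT/L = 0.659 × 6.30 × |1214 K − 306.4 K| / 0.154 = 24500 W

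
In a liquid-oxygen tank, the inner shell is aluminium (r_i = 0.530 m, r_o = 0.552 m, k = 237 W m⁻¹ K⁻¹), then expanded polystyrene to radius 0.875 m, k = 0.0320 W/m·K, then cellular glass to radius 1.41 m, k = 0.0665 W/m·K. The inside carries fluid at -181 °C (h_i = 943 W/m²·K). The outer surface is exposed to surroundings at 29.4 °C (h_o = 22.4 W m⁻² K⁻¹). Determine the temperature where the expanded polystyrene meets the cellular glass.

T = -20.8 °C

Resistance network (inner→outer):
  R_conv,in = 1/(4πr²h) = 1/(4π·0.530²·943) = 3.004×10^-4 K/W
  R_aluminium = (1/0.530 − 1/0.552)/(4πk) = 0.07520/(4π·237) = 2.525×10^-5 K/W
  R_expanded polystyrene = (1/0.552 − 1/0.875)/(4πk) = 0.6687/(4π·0.0320) = 1.663 K/W
  R_cellular glass = (1/0.875 − 1/1.41)/(4πk) = 0.4336/(4π·0.0665) = 0.5189 K/W
  R_conv,out = 1/(4πr²h) = 1/(4π·1.41²·22.4) = 0.001787 K/W
ΣR = 3.004×10^-4 + 2.525×10^-5 + 1.663 + 0.5189 + 0.001787 = 2.184 K/W
Q = ΔT/ΣR = (-181 °C − 29.4 °C)/2.184 = -96.34 W
From the inner boundary to the expanded polystyrene/cellular glass interface, ΣR_partial = 1.663 K/W.
T_interface = T_in − Q·ΣR_partial = -181 °C − (-96.34)(1.663) = -20.8 °C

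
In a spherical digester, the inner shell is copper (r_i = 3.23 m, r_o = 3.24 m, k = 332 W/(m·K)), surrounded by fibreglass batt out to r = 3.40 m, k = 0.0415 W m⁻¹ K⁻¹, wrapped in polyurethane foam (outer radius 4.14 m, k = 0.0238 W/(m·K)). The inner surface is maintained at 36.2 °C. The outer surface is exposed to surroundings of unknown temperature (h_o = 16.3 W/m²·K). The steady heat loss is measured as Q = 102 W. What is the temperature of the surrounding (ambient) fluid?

T_out = 15.4 °C

Series resistances:
  R_copper = (1/3.23 − 1/3.24)/(4πk) = 9.555×10^-4/(4π·332) = 2.290×10^-7 K/W
  R_fibreglass batt = (1/3.24 − 1/3.40)/(4πk) = 0.01452/(4π·0.0415) = 0.02785 K/W
  R_polyurethane foam = (1/3.40 − 1/4.14)/(4πk) = 0.05257/(4π·0.0238) = 0.1758 K/W
  R_conv,out = 1/(4πr²h) = 1/(4π·4.14²·16.3) = 2.848×10^-4 K/W
ΣR = 0.2039 K/W
ΔT = Q·ΣR = 102 × 0.2039 = 20.80 K
Heat flows outward, so T_out = T_in − ΔT = 36.2 − 20.80 = 15.4 °C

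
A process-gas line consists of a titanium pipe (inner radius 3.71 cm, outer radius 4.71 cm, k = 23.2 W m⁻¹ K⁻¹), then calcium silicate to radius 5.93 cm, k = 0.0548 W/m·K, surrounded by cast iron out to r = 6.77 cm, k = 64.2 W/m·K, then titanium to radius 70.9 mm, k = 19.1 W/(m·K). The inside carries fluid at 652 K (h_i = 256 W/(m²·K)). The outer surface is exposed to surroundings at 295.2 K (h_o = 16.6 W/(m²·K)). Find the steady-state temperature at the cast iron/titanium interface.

T = 354.0 K

Series thermal resistances, inner to outer:
  R'_conv,in = 1/(2πr h) = 1/(2π·0.0371·256) = 0.01676 m·K/W
  R'_titanium = ln(0.0471/0.0371)/(2πk) = 0.2387/(2π·23.2) = 0.001637 m·K/W
  R'_calcium silicate = ln(0.0593/0.0471)/(2πk) = 0.2303/(2π·0.0548) = 0.6690 m·K/W
  R'_cast iron = ln(0.0677/0.0593)/(2πk) = 0.1325/(2π·64.2) = 3.284×10^-4 m·K/W
  R'_titanium = ln(0.0709/0.0677)/(2πk) = 0.04618/(2π·19.1) = 3.848×10^-4 m·K/W
  R'_conv,out = 1/(2πr h) = 1/(2π·0.0709·16.6) = 0.1352 m·K/W
ΣR = 0.01676 + 0.001637 + 0.6690 + 3.284×10^-4 + 3.848×10^-4 + 0.1352 = 0.8233 m·K/W
Q' = ΔT/ΣR = (652 K − 295.2 K)/0.8233 = 433.4 W/m
From the inner boundary to the cast iron/titanium interface, ΣR_partial = 0.6877 m·K/W.
T_interface = T_in − Q'·ΣR_partial = 652 K − (433.4)(0.6877) = 354.0 K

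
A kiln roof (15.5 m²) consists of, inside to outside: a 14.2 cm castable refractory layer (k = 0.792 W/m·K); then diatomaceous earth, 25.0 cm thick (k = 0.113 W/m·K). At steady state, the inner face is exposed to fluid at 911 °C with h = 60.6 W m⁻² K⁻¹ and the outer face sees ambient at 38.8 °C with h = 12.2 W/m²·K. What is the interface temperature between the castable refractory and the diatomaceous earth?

Series thermal resistances, inner to outer:
  R_conv,in = 1/(hA) = 1/(60.6·15.5) = 0.001065 K/W
  R_castable refractory = L/(kA) = 0.142/(0.792·15.5) = 0.01157 K/W
  R_diatomaceous earth = L/(kA) = 0.250/(0.113·15.5) = 0.1427 K/W
  R_conv,out = 1/(hA) = 1/(12.2·15.5) = 0.005288 K/W
ΣR = 0.001065 + 0.01157 + 0.1427 + 0.005288 = 0.1606 K/W
Q = ΔT/ΣR = (911 °C − 38.8 °C)/0.1606 = 5431 W
From the inner boundary to the castable refractory/diatomaceous earth interface, ΣR_partial = 0.01264 K/W.
T_interface = T_in − Q·ΣR_partial = 911 °C − (5431)(0.01264) = 842 °C

T = 842 °C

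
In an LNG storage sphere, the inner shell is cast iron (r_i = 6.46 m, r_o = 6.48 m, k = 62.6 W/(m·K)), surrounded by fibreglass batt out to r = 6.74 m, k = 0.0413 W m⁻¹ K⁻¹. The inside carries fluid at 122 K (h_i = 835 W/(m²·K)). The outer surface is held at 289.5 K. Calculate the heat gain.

Q = 14600 W

Treat each layer as a resistance in series:
  R_conv,in = 1/(4πr²h) = 1/(4π·6.46²·835) = 2.284×10^-6 K/W
  R_cast iron = (1/6.46 − 1/6.48)/(4πk) = 4.778×10^-4/(4π·62.6) = 6.073×10^-7 K/W
  R_fibreglass batt = (1/6.48 − 1/6.74)/(4πk) = 0.005953/(4π·0.0413) = 0.01147 K/W
ΣR = 2.284×10^-6 + 6.073×10^-7 + 0.01147 = 0.01147 K/W
Q = ΔT/ΣR = (122 K − 289.5 K)/0.01147 = -14600 W
(Negative Q ⇒ heat flows inward; heat gain = 14600 W.)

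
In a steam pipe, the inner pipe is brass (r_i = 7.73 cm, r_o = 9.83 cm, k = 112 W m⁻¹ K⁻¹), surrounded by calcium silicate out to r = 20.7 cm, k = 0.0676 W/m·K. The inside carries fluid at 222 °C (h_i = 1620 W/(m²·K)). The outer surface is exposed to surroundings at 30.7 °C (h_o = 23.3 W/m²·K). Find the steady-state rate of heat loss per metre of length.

Q' = 107 W/m

Resistance network (inner→outer):
  R'_conv,in = 1/(2πr h) = 1/(2π·0.0773·1620) = 0.001271 m·K/W
  R'_brass = ln(0.0983/0.0773)/(2πk) = 0.2403/(2π·112) = 3.415×10^-4 m·K/W
  R'_calcium silicate = ln(0.207/0.0983)/(2πk) = 0.7447/(2π·0.0676) = 1.753 m·K/W
  R'_conv,out = 1/(2πr h) = 1/(2π·0.207·23.3) = 0.03300 m·K/W
ΣR = 0.001271 + 3.415×10^-4 + 1.753 + 0.03300 = 1.788 m·K/W
Q' = ΔT/ΣR = (222 °C − 30.7 °C)/1.788 = 107 W/m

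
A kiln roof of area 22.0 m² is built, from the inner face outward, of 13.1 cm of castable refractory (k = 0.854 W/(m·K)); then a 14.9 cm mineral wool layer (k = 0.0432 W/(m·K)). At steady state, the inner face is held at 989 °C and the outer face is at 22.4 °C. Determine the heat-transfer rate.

Resistance network (inner→outer):
  R_castable refractory = L/(kA) = 0.131/(0.854·22.0) = 0.006973 K/W
  R_mineral wool = L/(kA) = 0.149/(0.0432·22.0) = 0.1568 K/W
ΣR = 0.006973 + 0.1568 = 0.1638 K/W
Q = ΔT/ΣR = (989 °C − 22.4 °C)/0.1638 = 5900 W

Q = 5900 W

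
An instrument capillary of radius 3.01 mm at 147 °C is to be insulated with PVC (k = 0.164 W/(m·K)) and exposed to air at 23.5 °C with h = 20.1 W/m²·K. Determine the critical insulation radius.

r_cr = 0.816 cm

For a cylinder, r_cr = k_ins/h = 0.164/20.1 = 0.00816 m = 0.816 cm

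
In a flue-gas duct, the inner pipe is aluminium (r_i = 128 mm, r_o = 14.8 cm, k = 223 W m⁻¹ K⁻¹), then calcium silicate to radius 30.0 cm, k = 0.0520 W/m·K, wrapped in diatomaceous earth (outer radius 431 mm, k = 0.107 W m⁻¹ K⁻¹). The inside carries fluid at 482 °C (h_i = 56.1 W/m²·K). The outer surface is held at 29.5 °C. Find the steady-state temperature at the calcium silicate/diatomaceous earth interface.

T = 119 °C

Treat each layer as a resistance in series:
  R'_conv,in = 1/(2πr h) = 1/(2π·0.128·56.1) = 0.02216 m·K/W
  R'_aluminium = ln(0.148/0.128)/(2πk) = 0.1452/(2π·223) = 1.036×10^-4 m·K/W
  R'_calcium silicate = ln(0.300/0.148)/(2πk) = 0.7066/(2π·0.0520) = 2.163 m·K/W
  R'_diatomaceous earth = ln(0.431/0.300)/(2πk) = 0.3623/(2π·0.107) = 0.5389 m·K/W
ΣR = 0.02216 + 1.036×10^-4 + 2.163 + 0.5389 = 2.724 m·K/W
Q' = ΔT/ΣR = (482 °C − 29.5 °C)/2.724 = 166.1 W/m
From the inner boundary to the calcium silicate/diatomaceous earth interface, ΣR_partial = 2.185 m·K/W.
T_interface = T_in − Q'·ΣR_partial = 482 °C − (166.1)(2.185) = 119 °C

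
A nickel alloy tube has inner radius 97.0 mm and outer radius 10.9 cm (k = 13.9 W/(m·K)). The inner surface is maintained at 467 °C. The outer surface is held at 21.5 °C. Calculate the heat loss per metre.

Q' = 2πk·ΔT/ln(r₂/r₁) = 2π × 13.9 × 445.5 / ln(0.109/0.0970) = 3.34×10^5 W/m

Q' = 334 kW/m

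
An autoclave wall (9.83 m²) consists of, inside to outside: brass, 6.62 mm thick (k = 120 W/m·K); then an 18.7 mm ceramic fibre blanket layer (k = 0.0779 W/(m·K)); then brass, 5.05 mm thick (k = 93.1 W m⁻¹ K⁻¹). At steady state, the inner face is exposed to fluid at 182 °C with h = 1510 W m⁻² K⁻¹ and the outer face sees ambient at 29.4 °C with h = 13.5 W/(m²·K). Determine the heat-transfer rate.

Q = 4.76 kW

Series thermal resistances, inner to outer:
  R_conv,in = 1/(hA) = 1/(1510·9.83) = 6.737×10^-5 K/W
  R_brass = L/(kA) = 0.00662/(120·9.83) = 5.612×10^-6 K/W
  R_ceramic fibre blanket = L/(kA) = 0.0187/(0.0779·9.83) = 0.02442 K/W
  R_brass = L/(kA) = 0.00505/(93.1·9.83) = 5.518×10^-6 K/W
  R_conv,out = 1/(hA) = 1/(13.5·9.83) = 0.007536 K/W
ΣR = 6.737×10^-5 + 5.612×10^-6 + 0.02442 + 5.518×10^-6 + 0.007536 = 0.03203 K/W
Q = ΔT/ΣR = (182 °C − 29.4 °C)/0.03203 = 4760 W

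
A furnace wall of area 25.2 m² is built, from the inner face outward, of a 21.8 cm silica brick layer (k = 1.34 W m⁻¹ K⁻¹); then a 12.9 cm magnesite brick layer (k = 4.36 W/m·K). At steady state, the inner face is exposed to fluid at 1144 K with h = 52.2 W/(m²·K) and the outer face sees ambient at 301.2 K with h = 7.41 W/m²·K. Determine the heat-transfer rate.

Resistance network (inner→outer):
  R_conv,in = 1/(hA) = 1/(52.2·25.2) = 7.602×10^-4 K/W
  R_silica brick = L/(kA) = 0.218/(1.34·25.2) = 0.006456 K/W
  R_magnesite brick = L/(kA) = 0.129/(4.36·25.2) = 0.001174 K/W
  R_conv,out = 1/(hA) = 1/(7.41·25.2) = 0.005355 K/W
ΣR = 7.602×10^-4 + 0.006456 + 0.001174 + 0.005355 = 0.01375 K/W
Q = ΔT/ΣR = (1144 K − 301.2 K)/0.01375 = 61300 W

Q = 61300 W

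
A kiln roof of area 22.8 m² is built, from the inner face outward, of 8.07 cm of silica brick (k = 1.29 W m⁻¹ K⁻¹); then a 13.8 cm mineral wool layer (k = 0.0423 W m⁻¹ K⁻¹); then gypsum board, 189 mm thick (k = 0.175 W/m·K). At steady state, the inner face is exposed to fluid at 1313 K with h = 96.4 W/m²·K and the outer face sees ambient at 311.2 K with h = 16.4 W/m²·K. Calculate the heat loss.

Resistance network (inner→outer):
  R_conv,in = 1/(hA) = 1/(96.4·22.8) = 4.550×10^-4 K/W
  R_silica brick = L/(kA) = 0.0807/(1.29·22.8) = 0.002744 K/W
  R_mineral wool = L/(kA) = 0.138/(0.0423·22.8) = 0.1431 K/W
  R_gypsum board = L/(kA) = 0.189/(0.175·22.8) = 0.04737 K/W
  R_conv,out = 1/(hA) = 1/(16.4·22.8) = 0.002674 K/W
ΣR = 4.550×10^-4 + 0.002744 + 0.1431 + 0.04737 + 0.002674 = 0.1963 K/W
Q = ΔT/ΣR = (1313 K − 311.2 K)/0.1963 = 5100 W

Q = 5100 W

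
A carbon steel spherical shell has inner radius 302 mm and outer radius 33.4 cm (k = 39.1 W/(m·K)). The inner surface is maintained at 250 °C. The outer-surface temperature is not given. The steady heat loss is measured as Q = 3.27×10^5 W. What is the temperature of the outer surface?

Series resistances:
  R_carbon steel = (1/0.302 − 1/0.334)/(4πk) = 0.3172/(4π·39.1) = 6.457×10^-4 K/W
ΣR = 6.457×10^-4 K/W
ΔT = Q·ΣR = 3.27×10^5 × 6.457×10^-4 = 211.1 K
Heat flows outward, so T_out = T_in − ΔT = 250 − 211.1 = 38.9 °C

T_out = 38.9 °C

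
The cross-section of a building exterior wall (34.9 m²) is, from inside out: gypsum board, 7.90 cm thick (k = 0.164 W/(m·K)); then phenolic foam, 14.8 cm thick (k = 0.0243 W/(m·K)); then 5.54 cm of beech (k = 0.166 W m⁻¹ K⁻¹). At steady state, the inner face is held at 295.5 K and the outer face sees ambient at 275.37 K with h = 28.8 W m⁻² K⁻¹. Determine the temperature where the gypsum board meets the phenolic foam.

T = 294.1 K

Series thermal resistances, inner to outer:
  R_gypsum board = L/(kA) = 0.0790/(0.164·34.9) = 0.01380 K/W
  R_phenolic foam = L/(kA) = 0.148/(0.0243·34.9) = 0.1745 K/W
  R_beech = L/(kA) = 0.0554/(0.166·34.9) = 0.009563 K/W
  R_conv,out = 1/(hA) = 1/(28.8·34.9) = 9.949×10^-4 K/W
ΣR = 0.01380 + 0.1745 + 0.009563 + 9.949×10^-4 = 0.1989 K/W
Q = ΔT/ΣR = (295.5 K − 275.37 K)/0.1989 = 101.2 W
From the inner boundary to the gypsum board/phenolic foam interface, ΣR_partial = 0.01380 K/W.
T_interface = T_in − Q·ΣR_partial = 295.5 K − (101.2)(0.01380) = 294.1 K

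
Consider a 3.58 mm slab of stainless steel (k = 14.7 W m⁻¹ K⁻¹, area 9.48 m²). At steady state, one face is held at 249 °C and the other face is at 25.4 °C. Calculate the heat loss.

Q = 8700 kW

Q = kA·ΔT/L = 14.7 × 9.48 × |249 °C − 25.4 °C| / 0.00358 = 8.70×10^6 W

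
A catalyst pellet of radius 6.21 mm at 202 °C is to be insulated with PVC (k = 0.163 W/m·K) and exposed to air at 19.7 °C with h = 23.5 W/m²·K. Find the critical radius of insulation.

r_cr = 1.39 cm

For a sphere, r_cr = 2k_ins/h = 2·0.163/23.5 = 0.0139 m = 1.39 cm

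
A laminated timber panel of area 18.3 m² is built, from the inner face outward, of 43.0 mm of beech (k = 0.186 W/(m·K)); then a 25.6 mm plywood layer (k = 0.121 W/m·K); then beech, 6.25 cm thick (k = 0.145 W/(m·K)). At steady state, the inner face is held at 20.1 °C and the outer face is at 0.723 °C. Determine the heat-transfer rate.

Series thermal resistances, inner to outer:
  R_beech = L/(kA) = 0.0430/(0.186·18.3) = 0.01263 K/W
  R_plywood = L/(kA) = 0.0256/(0.121·18.3) = 0.01156 K/W
  R_beech = L/(kA) = 0.0625/(0.145·18.3) = 0.02355 K/W
ΣR = 0.01263 + 0.01156 + 0.02355 = 0.04774 K/W
Q = ΔT/ΣR = (20.1 °C − 0.723 °C)/0.04774 = 406 W

Q = 406 W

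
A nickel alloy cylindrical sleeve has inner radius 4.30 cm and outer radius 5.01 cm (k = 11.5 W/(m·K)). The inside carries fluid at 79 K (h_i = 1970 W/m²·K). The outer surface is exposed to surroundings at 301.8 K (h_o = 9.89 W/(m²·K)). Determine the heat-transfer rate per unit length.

Q' = 685 W/m

Resistance network (inner→outer):
  R'_conv,in = 1/(2πr h) = 1/(2π·0.0430·1970) = 0.001879 m·K/W
  R'_nickel alloy = ln(0.0501/0.0430)/(2πk) = 0.1528/(2π·11.5) = 0.002115 m·K/W
  R'_conv,out = 1/(2πr h) = 1/(2π·0.0501·9.89) = 0.3212 m·K/W
ΣR = 0.001879 + 0.002115 + 0.3212 = 0.3252 m·K/W
Q' = ΔT/ΣR = (79 K − 301.8 K)/0.3252 = -685 W/m
(Negative Q' ⇒ heat flows inward; heat gain = 685 W/m.)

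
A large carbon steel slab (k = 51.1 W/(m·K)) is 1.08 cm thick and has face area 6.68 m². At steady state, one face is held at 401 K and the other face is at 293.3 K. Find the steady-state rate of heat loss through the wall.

Q = 3400 kW

Q = kA·ΔT/L = 51.1 × 6.68 × |401 K − 293.3 K| / 0.0108 = 3.40×10^6 W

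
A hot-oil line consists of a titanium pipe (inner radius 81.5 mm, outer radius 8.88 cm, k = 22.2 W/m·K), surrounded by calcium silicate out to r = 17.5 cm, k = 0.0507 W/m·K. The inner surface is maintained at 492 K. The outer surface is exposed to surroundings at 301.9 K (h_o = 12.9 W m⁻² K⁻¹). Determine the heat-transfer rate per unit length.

Series thermal resistances, inner to outer:
  R'_titanium = ln(0.0888/0.0815)/(2πk) = 0.08578/(2π·22.2) = 6.150×10^-4 m·K/W
  R'_calcium silicate = ln(0.175/0.0888)/(2πk) = 0.6784/(2π·0.0507) = 2.130 m·K/W
  R'_conv,out = 1/(2πr h) = 1/(2π·0.175·12.9) = 0.07050 m·K/W
ΣR = 6.150×10^-4 + 2.130 + 0.07050 = 2.201 m·K/W
Q' = ΔT/ΣR = (492 K − 301.9 K)/2.201 = 86.4 W/m

Q' = 86.4 W/m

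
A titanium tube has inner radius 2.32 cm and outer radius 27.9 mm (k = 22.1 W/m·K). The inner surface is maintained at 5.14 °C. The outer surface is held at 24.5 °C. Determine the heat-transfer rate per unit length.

Q' = 2πk·ΔT/ln(r₂/r₁) = 2π × 22.1 × 19.36 / ln(0.0279/0.0232) = 14600 W/m

Q' = 14.6 kW/m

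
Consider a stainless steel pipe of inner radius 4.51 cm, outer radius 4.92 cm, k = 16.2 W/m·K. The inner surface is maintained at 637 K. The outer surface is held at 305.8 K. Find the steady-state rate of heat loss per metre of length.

Q' = 2πk·ΔT/ln(r₂/r₁) = 2π × 16.2 × 331.2 / ln(0.0492/0.0451) = 3.87×10^5 W/m

Q' = 387 kW/m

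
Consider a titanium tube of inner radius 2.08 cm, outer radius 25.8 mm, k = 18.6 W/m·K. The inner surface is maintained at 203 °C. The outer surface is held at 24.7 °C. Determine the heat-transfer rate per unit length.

Q' = 96.7 kW/m

Q' = 2πk·ΔT/ln(r₂/r₁) = 2π × 18.6 × 178.3 / ln(0.0258/0.0208) = 96700 W/m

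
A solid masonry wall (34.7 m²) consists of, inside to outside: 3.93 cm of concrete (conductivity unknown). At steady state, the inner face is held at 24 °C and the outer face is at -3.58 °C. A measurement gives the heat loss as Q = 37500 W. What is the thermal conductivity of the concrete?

k = 1.54 W/m·K

ΣR = ΔT/Q = |24 − -3.58|/37500 = 7.355×10^-4 K/W
L/(kA) = 7.355×10^-4 ⇒ k = 0.0393/(7.355×10^-4·34.7) = 1.54 W/m·K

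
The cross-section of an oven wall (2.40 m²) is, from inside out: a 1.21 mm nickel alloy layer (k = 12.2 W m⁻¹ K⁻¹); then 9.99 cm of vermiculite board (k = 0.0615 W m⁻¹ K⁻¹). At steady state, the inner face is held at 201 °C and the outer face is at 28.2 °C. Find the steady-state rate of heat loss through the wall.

Series thermal resistances, inner to outer:
  R_nickel alloy = L/(kA) = 0.00121/(12.2·2.40) = 4.133×10^-5 K/W
  R_vermiculite board = L/(kA) = 0.0999/(0.0615·2.40) = 0.6768 K/W
ΣR = 4.133×10^-5 + 0.6768 = 0.6768 K/W
Q = ΔT/ΣR = (201 °C − 28.2 °C)/0.6768 = 255 W

Q = 255 W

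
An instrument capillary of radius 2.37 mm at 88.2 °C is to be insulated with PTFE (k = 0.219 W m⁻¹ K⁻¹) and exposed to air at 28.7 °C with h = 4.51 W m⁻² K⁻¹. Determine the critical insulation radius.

r_cr = 4.86 cm

For a cylinder, r_cr = k_ins/h = 0.219/4.51 = 0.0486 m = 4.86 cm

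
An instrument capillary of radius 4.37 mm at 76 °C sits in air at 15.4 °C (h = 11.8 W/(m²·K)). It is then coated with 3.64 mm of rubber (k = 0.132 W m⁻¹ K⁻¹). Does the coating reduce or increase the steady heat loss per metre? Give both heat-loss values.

Critical radius for a cylinder: r_cr = k/h = 0.0112 m = 1.12 cm.
Outer radius after coating: r₂ = 0.00437 + 0.00364 = 0.00801 m.
Since r₁ < r_cr and r₂ ≤ r_cr, the coating moves toward the maximum at r_cr — heat loss rises.
Bare: R = 1/(2πr₁h) = 3.086 m·K/W; Q = 60.6/3.086 = 19.6 W/m.
Coated: R = R_cond + R_conv = 2.414 m·K/W; Q = 60.6/2.414 = 25.1 W/m.

increases: 19.6 → 25.1 W/m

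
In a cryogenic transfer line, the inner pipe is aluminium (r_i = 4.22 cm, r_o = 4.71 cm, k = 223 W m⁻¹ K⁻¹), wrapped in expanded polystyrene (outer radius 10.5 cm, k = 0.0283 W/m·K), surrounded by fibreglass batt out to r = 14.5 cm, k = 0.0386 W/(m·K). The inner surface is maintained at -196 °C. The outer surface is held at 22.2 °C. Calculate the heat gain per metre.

Treat each layer as a resistance in series:
  R'_aluminium = ln(0.0471/0.0422)/(2πk) = 0.1099/(2π·223) = 7.840×10^-5 m·K/W
  R'_expanded polystyrene = ln(0.105/0.0471)/(2πk) = 0.8017/(2π·0.0283) = 4.509 m·K/W
  R'_fibreglass batt = ln(0.145/0.105)/(2πk) = 0.3228/(2π·0.0386) = 1.331 m·K/W
ΣR = 7.840×10^-5 + 4.509 + 1.331 = 5.840 m·K/W
Q' = ΔT/ΣR = (-196 °C − 22.2 °C)/5.840 = -37.4 W/m
(Negative Q' ⇒ heat flows inward; heat gain = 37.4 W/m.)

Q' = 37.4 W/m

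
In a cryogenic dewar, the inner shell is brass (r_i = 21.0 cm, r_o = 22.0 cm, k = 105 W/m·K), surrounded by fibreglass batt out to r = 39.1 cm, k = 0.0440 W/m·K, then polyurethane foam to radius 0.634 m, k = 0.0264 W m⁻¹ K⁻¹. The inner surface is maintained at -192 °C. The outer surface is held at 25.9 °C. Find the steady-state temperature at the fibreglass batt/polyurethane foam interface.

Series thermal resistances, inner to outer:
  R_brass = (1/0.210 − 1/0.220)/(4πk) = 0.2165/(4π·105) = 1.640×10^-4 K/W
  R_fibreglass batt = (1/0.220 − 1/0.391)/(4πk) = 1.988/(4π·0.0440) = 3.595 K/W
  R_polyurethane foam = (1/0.391 − 1/0.634)/(4πk) = 0.9803/(4π·0.0264) = 2.955 K/W
ΣR = 1.640×10^-4 + 3.595 + 2.955 = 6.550 K/W
Q = ΔT/ΣR = (-192 °C − 25.9 °C)/6.550 = -33.27 W
From the inner boundary to the fibreglass batt/polyurethane foam interface, ΣR_partial = 3.595 K/W.
T_interface = T_in − Q·ΣR_partial = -192 °C − (-33.27)(3.595) = -72.4 °C

T = -72.4 °C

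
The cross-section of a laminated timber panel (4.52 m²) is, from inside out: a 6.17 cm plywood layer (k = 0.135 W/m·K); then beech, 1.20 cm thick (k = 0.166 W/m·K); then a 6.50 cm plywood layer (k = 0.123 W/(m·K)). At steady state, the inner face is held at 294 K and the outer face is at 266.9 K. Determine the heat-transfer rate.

Q = 116 W

Treat each layer as a resistance in series:
  R_plywood = L/(kA) = 0.0617/(0.135·4.52) = 0.1011 K/W
  R_beech = L/(kA) = 0.0120/(0.166·4.52) = 0.01599 K/W
  R_plywood = L/(kA) = 0.0650/(0.123·4.52) = 0.1169 K/W
ΣR = 0.1011 + 0.01599 + 0.1169 = 0.2340 K/W
Q = ΔT/ΣR = (294 K − 266.9 K)/0.2340 = 116 W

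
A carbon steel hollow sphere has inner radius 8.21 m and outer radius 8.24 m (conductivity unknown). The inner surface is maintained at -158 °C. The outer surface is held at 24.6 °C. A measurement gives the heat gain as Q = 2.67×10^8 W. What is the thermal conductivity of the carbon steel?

k = 51.6 W/m·K

ΣR = ΔT/Q = |-158 − 24.6|/2.67×10^8 = 6.839×10^-7 K/W
(1/r₁−1/r₂)/(4πk) = 6.839×10^-7 ⇒ k = 4.435×10^-4/(4π·6.839×10^-7) = 51.6 W/m·K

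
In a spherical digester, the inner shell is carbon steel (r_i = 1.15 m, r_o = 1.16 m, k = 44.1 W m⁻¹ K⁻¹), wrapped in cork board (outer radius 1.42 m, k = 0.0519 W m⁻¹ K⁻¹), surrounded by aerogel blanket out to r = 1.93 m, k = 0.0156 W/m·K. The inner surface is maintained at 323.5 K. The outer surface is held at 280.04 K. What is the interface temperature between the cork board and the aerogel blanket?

Treat each layer as a resistance in series:
  R_carbon steel = (1/1.15 − 1/1.16)/(4πk) = 0.007496/(4π·44.1) = 1.353×10^-5 K/W
  R_cork board = (1/1.16 − 1/1.42)/(4πk) = 0.1578/(4π·0.0519) = 0.2420 K/W
  R_aerogel blanket = (1/1.42 − 1/1.93)/(4πk) = 0.1861/(4π·0.0156) = 0.9493 K/W
ΣR = 1.353×10^-5 + 0.2420 + 0.9493 = 1.191 K/W
Q = ΔT/ΣR = (323.5 K − 280.04 K)/1.191 = 36.49 W
From the inner boundary to the cork board/aerogel blanket interface, ΣR_partial = 0.2420 K/W.
T_interface = T_in − Q·ΣR_partial = 323.5 K − (36.49)(0.2420) = 314.7 K

T = 314.7 K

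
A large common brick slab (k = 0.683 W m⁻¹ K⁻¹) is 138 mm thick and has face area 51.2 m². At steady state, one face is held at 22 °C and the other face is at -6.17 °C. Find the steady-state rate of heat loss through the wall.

Q = 7.14 kW

Q = kA·ΔT/L = 0.683 × 51.2 × |22 °C − -6.17 °C| / 0.138 = 7140 W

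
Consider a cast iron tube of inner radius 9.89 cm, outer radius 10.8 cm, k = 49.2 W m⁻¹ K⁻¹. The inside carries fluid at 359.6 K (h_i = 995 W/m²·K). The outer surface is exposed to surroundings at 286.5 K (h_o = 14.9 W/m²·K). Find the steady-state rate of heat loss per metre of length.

Resistance network (inner→outer):
  R'_conv,in = 1/(2πr h) = 1/(2π·0.0989·995) = 0.001617 m·K/W
  R'_cast iron = ln(0.108/0.0989)/(2πk) = 0.08802/(2π·49.2) = 2.847×10^-4 m·K/W
  R'_conv,out = 1/(2πr h) = 1/(2π·0.108·14.9) = 0.09890 m·K/W
ΣR = 0.001617 + 2.847×10^-4 + 0.09890 = 0.1008 m·K/W
Q' = ΔT/ΣR = (359.6 K − 286.5 K)/0.1008 = 725 W/m

Q' = 725 W/m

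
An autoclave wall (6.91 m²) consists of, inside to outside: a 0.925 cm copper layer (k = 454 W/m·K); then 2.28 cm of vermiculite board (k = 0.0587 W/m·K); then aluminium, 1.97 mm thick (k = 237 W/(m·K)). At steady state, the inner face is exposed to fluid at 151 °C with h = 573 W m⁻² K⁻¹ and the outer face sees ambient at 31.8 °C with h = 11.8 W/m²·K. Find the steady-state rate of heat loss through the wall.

Q = 1730 W

Series thermal resistances, inner to outer:
  R_conv,in = 1/(hA) = 1/(573·6.91) = 2.526×10^-4 K/W
  R_copper = L/(kA) = 0.00925/(454·6.91) = 2.949×10^-6 K/W
  R_vermiculite board = L/(kA) = 0.0228/(0.0587·6.91) = 0.05621 K/W
  R_aluminium = L/(kA) = 0.00197/(237·6.91) = 1.203×10^-6 K/W
  R_conv,out = 1/(hA) = 1/(11.8·6.91) = 0.01226 K/W
ΣR = 2.526×10^-4 + 2.949×10^-6 + 0.05621 + 1.203×10^-6 + 0.01226 = 0.06873 K/W
Q = ΔT/ΣR = (151 °C − 31.8 °C)/0.06873 = 1730 W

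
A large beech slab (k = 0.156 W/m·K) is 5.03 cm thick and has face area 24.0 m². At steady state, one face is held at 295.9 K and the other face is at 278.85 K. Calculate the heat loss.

Q = kA·ΔT/L = 0.156 × 24.0 × |295.9 K − 278.85 K| / 0.0503 = 1270 W

Q = 1270 W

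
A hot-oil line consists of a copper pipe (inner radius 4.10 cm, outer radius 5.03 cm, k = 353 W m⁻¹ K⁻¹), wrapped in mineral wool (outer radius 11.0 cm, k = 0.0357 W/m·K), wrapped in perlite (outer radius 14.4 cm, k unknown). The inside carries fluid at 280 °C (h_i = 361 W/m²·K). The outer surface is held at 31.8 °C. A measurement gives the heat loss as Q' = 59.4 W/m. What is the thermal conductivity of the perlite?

k = 0.0631 W/m·K

ΣR = ΔT/Q' = |280 − 31.8|/59.4 = 4.178 m·K/W
Known resistances:
  R'_conv,in = 1/(2πr h) = 1/(2π·0.0410·361) = 0.01075 m·K/W
  R'_copper = ln(0.0503/0.0410)/(2πk) = 0.2044/(2π·353) = 9.217×10^-5 m·K/W
  R'_mineral wool = ln(0.110/0.0503)/(2πk) = 0.7825/(2π·0.0357) = 3.488 m·K/W
R_perlite = ΣR − ΣR_known = 4.178 − 3.499 = 0.6790 m·K/W
ln(r₂/r₁)/(2πk) = 0.6790 ⇒ k = 0.2693/(2π·0.6790) = 0.0631 W/m·K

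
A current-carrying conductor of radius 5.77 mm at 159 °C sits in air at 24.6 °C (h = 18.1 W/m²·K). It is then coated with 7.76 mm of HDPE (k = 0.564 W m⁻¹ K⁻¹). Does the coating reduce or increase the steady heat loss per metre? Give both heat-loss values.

increases: 88.2 → 151 W/m

Critical radius for a cylinder: r_cr = k/h = 0.0312 m = 3.12 cm.
Outer radius after coating: r₂ = 0.00577 + 0.00776 = 0.01353 m.
Since r₁ < r_cr and r₂ ≤ r_cr, the coating moves toward the maximum at r_cr — heat loss rises.
Bare: R = 1/(2πr₁h) = 1.524 m·K/W; Q = 134.4/1.524 = 88.2 W/m.
Coated: R = R_cond + R_conv = 0.8904 m·K/W; Q = 134.4/0.8904 = 151 W/m.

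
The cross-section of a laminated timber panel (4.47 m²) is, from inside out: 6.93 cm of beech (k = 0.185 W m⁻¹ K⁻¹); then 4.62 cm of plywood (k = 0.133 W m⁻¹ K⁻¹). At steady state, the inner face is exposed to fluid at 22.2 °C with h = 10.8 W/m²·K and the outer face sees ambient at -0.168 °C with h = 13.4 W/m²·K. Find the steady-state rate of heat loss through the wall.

Treat each layer as a resistance in series:
  R_conv,in = 1/(hA) = 1/(10.8·4.47) = 0.02071 K/W
  R_beech = L/(kA) = 0.0693/(0.185·4.47) = 0.08380 K/W
  R_plywood = L/(kA) = 0.0462/(0.133·4.47) = 0.07771 K/W
  R_conv,out = 1/(hA) = 1/(13.4·4.47) = 0.01670 K/W
ΣR = 0.02071 + 0.08380 + 0.07771 + 0.01670 = 0.1989 K/W
Q = ΔT/ΣR = (22.2 °C − -0.168 °C)/0.1989 = 112 W

Q = 112 W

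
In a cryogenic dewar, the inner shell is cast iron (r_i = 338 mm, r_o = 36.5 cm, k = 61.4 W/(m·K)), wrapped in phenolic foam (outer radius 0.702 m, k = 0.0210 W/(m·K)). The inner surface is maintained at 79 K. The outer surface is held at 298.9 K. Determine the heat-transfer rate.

Resistance network (inner→outer):
  R_cast iron = (1/0.338 − 1/0.365)/(4πk) = 0.2189/(4π·61.4) = 2.836×10^-4 K/W
  R_phenolic foam = (1/0.365 − 1/0.702)/(4πk) = 1.315/(4π·0.0210) = 4.984 K/W
ΣR = 2.836×10^-4 + 4.984 = 4.984 K/W
Q = ΔT/ΣR = (79 K − 298.9 K)/4.984 = -44.1 W
(Negative Q ⇒ heat flows inward; heat gain = 44.1 W.)

Q = 44.1 W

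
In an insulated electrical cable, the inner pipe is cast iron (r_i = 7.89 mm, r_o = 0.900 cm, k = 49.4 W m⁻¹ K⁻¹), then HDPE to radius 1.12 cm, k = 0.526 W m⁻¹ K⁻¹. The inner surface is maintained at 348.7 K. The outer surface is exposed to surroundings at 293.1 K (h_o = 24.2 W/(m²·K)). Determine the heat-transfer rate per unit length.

Q' = 85.0 W/m

Treat each layer as a resistance in series:
  R'_cast iron = ln(0.00900/0.00789)/(2πk) = 0.1316/(2π·49.4) = 4.241×10^-4 m·K/W
  R'_HDPE = ln(0.0112/0.00900)/(2πk) = 0.2187/(2π·0.526) = 0.06617 m·K/W
  R'_conv,out = 1/(2πr h) = 1/(2π·0.0112·24.2) = 0.5872 m·K/W
ΣR = 4.241×10^-4 + 0.06617 + 0.5872 = 0.6538 m·K/W
Q' = ΔT/ΣR = (348.7 K − 293.1 K)/0.6538 = 85.0 W/m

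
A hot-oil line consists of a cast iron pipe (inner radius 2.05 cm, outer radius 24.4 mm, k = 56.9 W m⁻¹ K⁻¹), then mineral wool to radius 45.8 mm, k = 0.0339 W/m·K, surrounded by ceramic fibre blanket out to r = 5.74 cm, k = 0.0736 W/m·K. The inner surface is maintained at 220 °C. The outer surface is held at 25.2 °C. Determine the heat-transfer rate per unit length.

Q' = 56.5 W/m

Treat each layer as a resistance in series:
  R'_cast iron = ln(0.0244/0.0205)/(2πk) = 0.1742/(2π·56.9) = 4.871×10^-4 m·K/W
  R'_mineral wool = ln(0.0458/0.0244)/(2πk) = 0.6297/(2π·0.0339) = 2.956 m·K/W
  R'_ceramic fibre blanket = ln(0.0574/0.0458)/(2πk) = 0.2258/(2π·0.0736) = 0.4882 m·K/W
ΣR = 4.871×10^-4 + 2.956 + 0.4882 = 3.445 m·K/W
Q' = ΔT/ΣR = (220 °C − 25.2 °C)/3.445 = 56.5 W/m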